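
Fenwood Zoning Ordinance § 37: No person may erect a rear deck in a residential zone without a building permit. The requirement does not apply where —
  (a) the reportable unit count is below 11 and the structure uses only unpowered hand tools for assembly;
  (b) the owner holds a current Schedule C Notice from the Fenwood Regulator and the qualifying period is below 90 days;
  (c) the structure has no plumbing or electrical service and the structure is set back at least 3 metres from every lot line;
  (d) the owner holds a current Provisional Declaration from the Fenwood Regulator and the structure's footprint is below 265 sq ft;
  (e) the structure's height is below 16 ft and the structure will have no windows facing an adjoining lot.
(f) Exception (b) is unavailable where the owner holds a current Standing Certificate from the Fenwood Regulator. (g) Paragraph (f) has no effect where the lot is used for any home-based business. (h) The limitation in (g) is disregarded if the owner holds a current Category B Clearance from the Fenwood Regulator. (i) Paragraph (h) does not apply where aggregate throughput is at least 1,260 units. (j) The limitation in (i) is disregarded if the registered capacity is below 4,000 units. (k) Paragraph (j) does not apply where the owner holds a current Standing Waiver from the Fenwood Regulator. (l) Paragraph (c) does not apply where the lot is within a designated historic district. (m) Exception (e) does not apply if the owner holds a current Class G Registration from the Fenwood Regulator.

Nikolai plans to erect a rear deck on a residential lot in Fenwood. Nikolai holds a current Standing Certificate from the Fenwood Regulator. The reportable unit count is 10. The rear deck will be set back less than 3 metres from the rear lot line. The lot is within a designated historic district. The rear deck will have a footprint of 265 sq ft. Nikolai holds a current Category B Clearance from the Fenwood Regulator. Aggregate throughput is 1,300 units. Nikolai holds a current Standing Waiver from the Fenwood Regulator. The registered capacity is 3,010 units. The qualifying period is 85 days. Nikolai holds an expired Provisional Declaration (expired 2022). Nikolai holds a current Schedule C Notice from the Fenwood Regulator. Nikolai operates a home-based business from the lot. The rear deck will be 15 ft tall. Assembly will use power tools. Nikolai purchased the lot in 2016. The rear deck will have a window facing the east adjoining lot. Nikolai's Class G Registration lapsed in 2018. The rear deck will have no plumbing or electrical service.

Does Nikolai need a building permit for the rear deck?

Exception (a) fails — assembly uses power tools.
Exception (b): a current Schedule C Notice is held; the qualifying period is 85 days, below the 90 days limit — every condition holds. Under paragraphs (f)–(k): (f) would limit (b) — a current Standing Certificate is held — but (g) sets (f) aside: (g) is engaged — a home-based business operates on the lot. (h) would limit (g) — a current Category B Clearance is held — but (i) sets (h) aside: (i) operates against (h): aggregate throughput is 1,300 units, meeting the 1,260 units threshold. (j) operates (the registered capacity is 3,010 units, below the 4,000 units limit), but is displaced by (k): (k) operates — a current Standing Waiver is held. (b) remains available.
Exception (c) requires that the structure is set back at least 3 metres from every lot line; but the rear setback is under 3 m, so (c) is unavailable.
Exception (d) does not apply: the Provisional Declaration is not current.
Exception (e) does not apply: a window faces an adjoining lot.

No — exception (b) applies; Nikolai does not need a building permit.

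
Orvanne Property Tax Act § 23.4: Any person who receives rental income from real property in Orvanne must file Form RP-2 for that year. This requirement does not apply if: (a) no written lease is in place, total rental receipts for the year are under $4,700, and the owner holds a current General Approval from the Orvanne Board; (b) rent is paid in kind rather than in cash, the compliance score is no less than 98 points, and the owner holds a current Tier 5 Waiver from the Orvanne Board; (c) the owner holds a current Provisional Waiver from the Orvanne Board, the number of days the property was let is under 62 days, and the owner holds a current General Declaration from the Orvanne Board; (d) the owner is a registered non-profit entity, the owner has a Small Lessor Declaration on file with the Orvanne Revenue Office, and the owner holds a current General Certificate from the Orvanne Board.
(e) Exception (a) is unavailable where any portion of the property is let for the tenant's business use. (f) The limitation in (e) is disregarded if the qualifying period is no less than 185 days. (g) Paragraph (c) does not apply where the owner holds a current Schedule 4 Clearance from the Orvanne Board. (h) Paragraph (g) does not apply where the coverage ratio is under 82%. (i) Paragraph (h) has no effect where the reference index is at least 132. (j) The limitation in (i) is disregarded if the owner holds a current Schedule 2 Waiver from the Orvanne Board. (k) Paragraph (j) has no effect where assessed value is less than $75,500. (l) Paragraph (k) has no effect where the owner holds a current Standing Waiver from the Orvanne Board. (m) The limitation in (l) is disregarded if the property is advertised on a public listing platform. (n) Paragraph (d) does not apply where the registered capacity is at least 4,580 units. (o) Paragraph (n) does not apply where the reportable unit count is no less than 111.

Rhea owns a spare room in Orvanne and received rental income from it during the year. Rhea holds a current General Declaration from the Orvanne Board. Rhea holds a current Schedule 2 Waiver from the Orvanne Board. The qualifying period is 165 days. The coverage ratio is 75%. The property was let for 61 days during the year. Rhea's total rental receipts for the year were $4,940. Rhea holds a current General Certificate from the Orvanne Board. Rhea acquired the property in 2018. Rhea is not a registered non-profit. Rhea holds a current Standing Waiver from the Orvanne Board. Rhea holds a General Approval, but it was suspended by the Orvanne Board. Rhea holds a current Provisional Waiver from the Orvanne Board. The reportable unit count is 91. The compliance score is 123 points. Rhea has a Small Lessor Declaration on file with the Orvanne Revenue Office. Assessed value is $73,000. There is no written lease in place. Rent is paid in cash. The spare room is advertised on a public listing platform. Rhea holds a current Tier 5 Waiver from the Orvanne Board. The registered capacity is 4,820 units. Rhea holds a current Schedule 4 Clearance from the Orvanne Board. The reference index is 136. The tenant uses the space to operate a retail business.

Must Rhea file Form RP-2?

Yes — Rhea must file Form RP-2.

Exception (a) requires that total rental receipts for the year are under $4,700; but total rental receipts for the year are $4,940, not under $4,700, so (a) is unavailable.
Exception (b) fails — rent is paid in cash.
Exception (c) is satisfied on its face — a current Provisional Waiver is held; the number of days the property was let is 61 days, under the 62 days limit; a current General Declaration is held. However, paragraphs (g)–(m) must be considered: (g) is triggered — a current Schedule 4 Clearance is held. (h) would limit (g) — the coverage ratio is 75%, under the 82% limit — but (i) sets (h) aside: (i) applies — the reference index is 136, meeting the 132 threshold. (j) operates (a current Schedule 2 Waiver is held), but is itself disapplied by (k): (k) applies — assessed value is $73,000, less than the $75,500 limit. (l) would limit (k) — a current Standing Waiver is held — but (m) sets (l) aside: (m) operates against (l): the property is publicly advertised. So (c) is unavailable.
Exception (d) fails — Rhea is not a registered non-profit.
No exception applies. The general rule governs.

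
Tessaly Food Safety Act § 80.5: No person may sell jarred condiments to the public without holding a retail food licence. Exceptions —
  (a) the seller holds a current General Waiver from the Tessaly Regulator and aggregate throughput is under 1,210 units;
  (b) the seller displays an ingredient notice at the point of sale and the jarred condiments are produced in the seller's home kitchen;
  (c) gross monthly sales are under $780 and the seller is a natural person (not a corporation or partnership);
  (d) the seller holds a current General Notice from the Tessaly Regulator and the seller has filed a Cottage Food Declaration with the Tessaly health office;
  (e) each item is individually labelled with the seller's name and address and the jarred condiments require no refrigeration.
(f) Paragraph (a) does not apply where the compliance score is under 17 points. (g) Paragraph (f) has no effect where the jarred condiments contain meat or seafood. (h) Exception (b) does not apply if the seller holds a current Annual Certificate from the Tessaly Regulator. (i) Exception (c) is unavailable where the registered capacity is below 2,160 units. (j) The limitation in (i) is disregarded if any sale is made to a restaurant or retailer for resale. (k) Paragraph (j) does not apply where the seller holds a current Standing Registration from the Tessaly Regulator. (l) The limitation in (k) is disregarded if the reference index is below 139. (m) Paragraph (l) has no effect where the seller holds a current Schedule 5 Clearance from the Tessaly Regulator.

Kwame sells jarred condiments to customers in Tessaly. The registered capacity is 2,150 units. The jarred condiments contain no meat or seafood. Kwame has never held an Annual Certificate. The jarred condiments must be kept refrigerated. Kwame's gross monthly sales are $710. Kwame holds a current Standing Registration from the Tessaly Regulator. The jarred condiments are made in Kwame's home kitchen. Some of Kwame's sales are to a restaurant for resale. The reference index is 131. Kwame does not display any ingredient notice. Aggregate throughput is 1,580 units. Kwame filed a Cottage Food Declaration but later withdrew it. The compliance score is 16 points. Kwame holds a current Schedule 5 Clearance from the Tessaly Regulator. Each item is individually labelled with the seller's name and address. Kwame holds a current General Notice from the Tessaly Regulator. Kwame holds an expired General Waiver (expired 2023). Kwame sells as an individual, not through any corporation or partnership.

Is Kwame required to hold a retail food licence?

Exception (a) fails — there is no General Waiver in force.
Exception (b) requires that the seller displays an ingredient notice at the point of sale; but no ingredient notice is displayed, so (b) is unavailable.
All of (c)'s requirements are met (gross monthly sales are $710, under the $780 limit; the seller is a natural person). However, paragraphs (i)–(m) must be considered: (i) operates against (c): the registered capacity is 2,150 units, below the 2,160 units limit. (j) operates (some sales are to a restaurant for resale), but is overridden by (k): (k) is triggered — a current Standing Registration is held. (l) applies (the reference index is 131, below the 139 limit), but is overridden by (m): (m) operates — a current Schedule 5 Clearance is held. (c) is therefore removed.
Exception (d) does not apply: the Cottage Food Declaration was withdrawn.
Exception (e) fails — the jarred condiments require refrigeration.
No exception is made out. Kwame falls within the general rule.

Yes — Kwame must hold a retail food licence.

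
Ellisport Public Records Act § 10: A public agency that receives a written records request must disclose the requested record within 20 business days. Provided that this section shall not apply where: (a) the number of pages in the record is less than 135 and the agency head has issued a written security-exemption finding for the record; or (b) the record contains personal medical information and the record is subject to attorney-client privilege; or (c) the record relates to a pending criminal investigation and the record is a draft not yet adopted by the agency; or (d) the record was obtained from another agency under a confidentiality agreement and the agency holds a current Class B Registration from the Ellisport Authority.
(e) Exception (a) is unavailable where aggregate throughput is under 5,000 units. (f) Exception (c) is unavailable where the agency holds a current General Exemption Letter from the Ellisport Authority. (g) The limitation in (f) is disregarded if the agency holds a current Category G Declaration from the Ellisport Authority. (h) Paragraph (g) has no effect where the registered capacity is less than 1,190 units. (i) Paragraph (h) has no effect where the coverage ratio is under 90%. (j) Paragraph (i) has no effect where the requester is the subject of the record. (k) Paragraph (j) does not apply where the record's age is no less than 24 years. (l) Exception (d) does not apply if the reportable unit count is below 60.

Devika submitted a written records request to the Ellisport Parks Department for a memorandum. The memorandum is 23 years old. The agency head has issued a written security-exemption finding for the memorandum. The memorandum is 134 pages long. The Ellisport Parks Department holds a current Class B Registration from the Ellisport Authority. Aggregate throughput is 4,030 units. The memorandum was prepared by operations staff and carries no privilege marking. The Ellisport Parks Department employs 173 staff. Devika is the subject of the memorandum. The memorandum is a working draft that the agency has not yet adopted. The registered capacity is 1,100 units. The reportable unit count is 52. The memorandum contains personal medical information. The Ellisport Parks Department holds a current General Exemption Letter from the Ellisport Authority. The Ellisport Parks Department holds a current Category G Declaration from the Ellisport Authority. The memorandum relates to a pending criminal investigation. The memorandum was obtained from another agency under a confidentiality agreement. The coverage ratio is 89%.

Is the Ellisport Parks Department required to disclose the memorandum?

Yes — the Ellisport Parks Department must disclose the memorandum.

Exception (a) is satisfied on its face — the number of pages in the record is 134, less than the 135 limit; a written security-exemption finding has been issued. Turning to paragraph (e): (e) is triggered — aggregate throughput is 4,030 units, under the 5,000 units limit. So (a) is unavailable.
Exception (b) fails — the memorandum carries no privilege marking.
Exception (c) is satisfied on its face — the memorandum relates to a pending investigation; the memorandum is an unadopted draft. Turning to paragraphs (f)–(k): (f) is engaged — a current General Exemption Letter is held. (g) is engaged (a current Category G Declaration is held), but is set aside by (h): (h) applies — the registered capacity is 1,100 units, less than the 1,190 units limit. (i) operates (the coverage ratio is 89%, under the 90% limit), but is set aside by (j): (j) operates — Devika is the subject of the memorandum. (k) is not triggered (the record's age is 23 years, short of 24 years), so (j) stands. (c) is therefore removed.
Exception (d)'s conditions are all satisfied: the memorandum was obtained under a confidentiality agreement; a current Class B Registration is held. Turning to paragraph (l): (l) applies — the reportable unit count is 52, below the 60 limit. (d) is therefore removed.
No exception is made out. the Ellisport Parks Department falls within the general rule.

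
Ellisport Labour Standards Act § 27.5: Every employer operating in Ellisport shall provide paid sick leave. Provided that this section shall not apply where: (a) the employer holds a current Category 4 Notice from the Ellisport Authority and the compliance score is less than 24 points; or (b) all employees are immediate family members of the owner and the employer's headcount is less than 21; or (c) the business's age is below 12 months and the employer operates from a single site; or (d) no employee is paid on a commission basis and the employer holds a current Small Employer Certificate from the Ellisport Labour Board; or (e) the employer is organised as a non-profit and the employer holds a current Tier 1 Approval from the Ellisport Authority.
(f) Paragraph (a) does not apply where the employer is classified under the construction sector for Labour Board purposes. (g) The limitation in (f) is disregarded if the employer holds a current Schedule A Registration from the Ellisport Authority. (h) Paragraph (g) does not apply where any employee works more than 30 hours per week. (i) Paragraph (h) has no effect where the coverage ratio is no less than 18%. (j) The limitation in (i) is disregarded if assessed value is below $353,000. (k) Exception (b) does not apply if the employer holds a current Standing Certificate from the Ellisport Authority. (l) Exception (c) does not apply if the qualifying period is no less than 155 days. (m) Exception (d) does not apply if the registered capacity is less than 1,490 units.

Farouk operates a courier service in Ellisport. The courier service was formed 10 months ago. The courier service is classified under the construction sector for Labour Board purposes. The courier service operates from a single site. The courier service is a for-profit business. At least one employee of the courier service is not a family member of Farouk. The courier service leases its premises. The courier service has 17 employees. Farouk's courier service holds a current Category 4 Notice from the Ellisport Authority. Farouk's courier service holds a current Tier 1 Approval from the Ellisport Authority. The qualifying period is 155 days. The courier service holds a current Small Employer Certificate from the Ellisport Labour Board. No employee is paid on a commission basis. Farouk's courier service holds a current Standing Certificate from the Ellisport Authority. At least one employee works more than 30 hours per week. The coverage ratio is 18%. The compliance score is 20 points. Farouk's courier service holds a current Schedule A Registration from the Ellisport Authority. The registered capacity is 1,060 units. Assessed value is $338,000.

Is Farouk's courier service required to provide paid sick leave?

Yes — Farouk's courier service must provide paid sick leave.

Exception (a)'s conditions are all satisfied: a current Category 4 Notice is held; the compliance score is 20 points, less than the 24 points limit. But: (f) operates against (a): the courier service is classified under the construction sector. (g) would limit (f) — a current Schedule A Registration is held — but (h) sets (g) aside: (h) operates against (g): at least one employee exceeds 30 hours/week. (i) would limit (h) — the coverage ratio is 18%, meeting the 18% threshold — but (j) sets (i) aside: (j) operates — assessed value is $338,000, below the $353,000 limit. So (a) is unavailable.
Exception (b) does not apply: at least one employee is not a family member.
Exception (c): the business's age is 10 months, below the 12 months limit; the employer operates from a single site — every condition holds. But: (l) operates against (c): the qualifying period is 155 days, meeting the 155 days threshold. So (c) is unavailable.
Exception (d)'s conditions are all satisfied: no employee is paid on commission; a current Small Employer Certificate is held. Turning to paragraph (m): (m) operates — the registered capacity is 1,060 units, less than the 1,490 units limit. (d) is therefore removed.
Exception (e) fails — the employer is for-profit.
No exception is made out. Farouk's courier service falls within the general rule.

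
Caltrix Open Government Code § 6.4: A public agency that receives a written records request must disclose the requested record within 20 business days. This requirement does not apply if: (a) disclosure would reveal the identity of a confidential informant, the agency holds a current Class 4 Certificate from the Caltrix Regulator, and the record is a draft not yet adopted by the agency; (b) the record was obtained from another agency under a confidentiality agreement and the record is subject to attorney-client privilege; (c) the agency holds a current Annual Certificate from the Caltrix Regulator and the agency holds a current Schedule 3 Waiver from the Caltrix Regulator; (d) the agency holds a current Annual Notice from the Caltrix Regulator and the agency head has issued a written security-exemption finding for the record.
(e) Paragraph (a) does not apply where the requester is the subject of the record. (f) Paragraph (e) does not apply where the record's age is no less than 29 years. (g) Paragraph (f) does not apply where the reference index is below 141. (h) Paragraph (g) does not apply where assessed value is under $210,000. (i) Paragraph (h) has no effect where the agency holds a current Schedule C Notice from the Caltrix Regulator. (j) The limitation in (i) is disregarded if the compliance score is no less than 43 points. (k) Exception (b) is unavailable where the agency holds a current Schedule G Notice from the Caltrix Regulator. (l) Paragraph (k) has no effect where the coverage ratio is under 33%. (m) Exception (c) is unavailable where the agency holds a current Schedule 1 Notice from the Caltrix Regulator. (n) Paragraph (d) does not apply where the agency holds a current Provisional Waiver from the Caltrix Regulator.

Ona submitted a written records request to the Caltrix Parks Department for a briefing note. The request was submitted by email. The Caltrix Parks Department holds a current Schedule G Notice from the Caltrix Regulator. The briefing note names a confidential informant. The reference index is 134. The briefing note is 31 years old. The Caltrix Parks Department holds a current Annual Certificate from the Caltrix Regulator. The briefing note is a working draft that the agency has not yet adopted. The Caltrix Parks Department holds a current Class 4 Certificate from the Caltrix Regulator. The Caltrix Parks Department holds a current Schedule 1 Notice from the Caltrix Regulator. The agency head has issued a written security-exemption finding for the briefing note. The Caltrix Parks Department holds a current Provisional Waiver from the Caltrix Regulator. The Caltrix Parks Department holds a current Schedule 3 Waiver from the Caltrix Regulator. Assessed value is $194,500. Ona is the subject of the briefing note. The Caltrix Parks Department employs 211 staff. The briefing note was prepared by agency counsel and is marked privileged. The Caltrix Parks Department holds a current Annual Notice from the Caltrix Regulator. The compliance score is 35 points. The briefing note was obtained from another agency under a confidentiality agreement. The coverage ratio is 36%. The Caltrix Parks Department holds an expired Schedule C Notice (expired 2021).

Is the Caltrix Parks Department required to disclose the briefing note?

All of (a)'s requirements are met (the briefing note names a confidential informant; a current Class 4 Certificate is held; the briefing note is an unadopted draft). Considering the limiting provisions: (e) applies (Ona is the subject of the briefing note), but is displaced by (f): (f) operates against (e): the record's age is 31 years, meeting the 29 years threshold. (g) would limit (f) — the reference index is 134, below the 141 limit — but (h) sets (g) aside: (h) applies — assessed value is $194,500, under the $210,000 limit. (i) does not operate here (there is no Schedule C Notice in force), so (h) stands. Exception (a) stands.
All of (b)'s requirements are met (the briefing note was obtained under a confidentiality agreement; the briefing note is privileged). Turning to paragraphs (k)–(l): (k) applies — a current Schedule G Notice is held. (l) is inapplicable (the coverage ratio is 36%, not under 33%), so (k) stands. (b) is therefore removed.
Exception (c): a current Annual Certificate is held; a current Schedule 3 Waiver is held — every condition holds. Turning to paragraph (m): (m) operates against (c): a current Schedule 1 Notice is held. (c) is therefore removed.
Exception (d): a current Annual Notice is held; a written security-exemption finding has been issued — every condition holds. But applying paragraph (n): (n) operates — a current Provisional Waiver is held. (d) is therefore removed.

No — exception (a) applies; the Caltrix Parks Department is not required to disclose the briefing note.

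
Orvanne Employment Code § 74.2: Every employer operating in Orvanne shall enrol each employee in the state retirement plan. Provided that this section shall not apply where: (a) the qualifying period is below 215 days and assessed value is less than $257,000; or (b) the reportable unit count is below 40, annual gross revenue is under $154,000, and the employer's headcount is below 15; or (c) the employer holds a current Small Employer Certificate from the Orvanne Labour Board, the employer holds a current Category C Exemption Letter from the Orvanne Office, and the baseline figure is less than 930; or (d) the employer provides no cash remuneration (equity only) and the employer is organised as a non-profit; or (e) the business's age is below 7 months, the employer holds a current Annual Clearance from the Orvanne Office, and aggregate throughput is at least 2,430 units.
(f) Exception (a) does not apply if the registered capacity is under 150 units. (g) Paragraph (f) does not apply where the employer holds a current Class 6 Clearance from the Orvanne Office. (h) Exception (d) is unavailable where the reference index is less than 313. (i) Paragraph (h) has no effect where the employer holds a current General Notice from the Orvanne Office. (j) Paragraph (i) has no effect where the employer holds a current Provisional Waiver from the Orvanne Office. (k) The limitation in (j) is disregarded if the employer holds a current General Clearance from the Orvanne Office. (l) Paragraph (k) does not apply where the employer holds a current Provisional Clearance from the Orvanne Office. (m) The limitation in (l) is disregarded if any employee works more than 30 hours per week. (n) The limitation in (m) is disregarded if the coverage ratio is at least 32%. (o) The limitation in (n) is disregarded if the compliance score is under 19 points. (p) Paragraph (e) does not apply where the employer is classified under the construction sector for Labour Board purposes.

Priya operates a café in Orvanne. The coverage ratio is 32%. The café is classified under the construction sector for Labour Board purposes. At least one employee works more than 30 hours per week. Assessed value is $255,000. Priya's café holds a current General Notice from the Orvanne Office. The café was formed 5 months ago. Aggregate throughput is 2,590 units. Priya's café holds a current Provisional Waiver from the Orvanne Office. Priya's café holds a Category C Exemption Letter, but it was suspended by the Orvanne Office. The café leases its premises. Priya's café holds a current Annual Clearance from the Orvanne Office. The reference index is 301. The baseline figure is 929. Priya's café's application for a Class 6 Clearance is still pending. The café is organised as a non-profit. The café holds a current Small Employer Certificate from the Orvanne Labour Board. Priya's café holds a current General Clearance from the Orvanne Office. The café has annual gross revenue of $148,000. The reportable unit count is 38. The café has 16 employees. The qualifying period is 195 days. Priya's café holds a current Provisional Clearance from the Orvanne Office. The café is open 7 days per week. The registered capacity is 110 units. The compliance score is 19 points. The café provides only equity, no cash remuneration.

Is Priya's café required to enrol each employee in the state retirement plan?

Yes — Priya's café must enrol each employee in the state retirement plan.

Exception (a)'s conditions are all satisfied: the qualifying period is 195 days, below the 215 days limit; assessed value is $255,000, less than the $257,000 limit. But: (f) operates against (a): the registered capacity is 110 units, under the 150 units limit. (g) is inapplicable (no current Class 6 Clearance is held), so (f) stands. So (a) is unavailable.
Exception (b) does not apply: the employer's headcount is 16, not below 15.
Exception (c) fails — no current Category C Exemption Letter is held.
Exception (d): remuneration is equity-only; the employer is a non-profit — every condition holds. Turning to paragraphs (h)–(o): (h) applies — the reference index is 301, less than the 313 limit. (i) is engaged (a current General Notice is held), but is overridden by (j): (j) operates against (i): a current Provisional Waiver is held. (k) would limit (j) — a current General Clearance is held — but (l) sets (k) aside: (l) is engaged — a current Provisional Clearance is held. (m) would limit (l) — at least one employee exceeds 30 hours/week — but (n) sets (m) aside: (n) operates against (m): the coverage ratio is 32%, meeting the 32% threshold. (o) does not operate here (the compliance score is 19 points, not under 19 points), so (n) stands. So (d) is unavailable.
Exception (e): the business's age is 5 months, below the 7 months limit; a current Annual Clearance is held; aggregate throughput is 2,590 units, meeting the 2,430 units threshold — every condition holds. However, paragraph (p) must be considered: (p) is triggered — the café is classified under the construction sector. Exception (e) does not apply.
No exception displaces § 74.2.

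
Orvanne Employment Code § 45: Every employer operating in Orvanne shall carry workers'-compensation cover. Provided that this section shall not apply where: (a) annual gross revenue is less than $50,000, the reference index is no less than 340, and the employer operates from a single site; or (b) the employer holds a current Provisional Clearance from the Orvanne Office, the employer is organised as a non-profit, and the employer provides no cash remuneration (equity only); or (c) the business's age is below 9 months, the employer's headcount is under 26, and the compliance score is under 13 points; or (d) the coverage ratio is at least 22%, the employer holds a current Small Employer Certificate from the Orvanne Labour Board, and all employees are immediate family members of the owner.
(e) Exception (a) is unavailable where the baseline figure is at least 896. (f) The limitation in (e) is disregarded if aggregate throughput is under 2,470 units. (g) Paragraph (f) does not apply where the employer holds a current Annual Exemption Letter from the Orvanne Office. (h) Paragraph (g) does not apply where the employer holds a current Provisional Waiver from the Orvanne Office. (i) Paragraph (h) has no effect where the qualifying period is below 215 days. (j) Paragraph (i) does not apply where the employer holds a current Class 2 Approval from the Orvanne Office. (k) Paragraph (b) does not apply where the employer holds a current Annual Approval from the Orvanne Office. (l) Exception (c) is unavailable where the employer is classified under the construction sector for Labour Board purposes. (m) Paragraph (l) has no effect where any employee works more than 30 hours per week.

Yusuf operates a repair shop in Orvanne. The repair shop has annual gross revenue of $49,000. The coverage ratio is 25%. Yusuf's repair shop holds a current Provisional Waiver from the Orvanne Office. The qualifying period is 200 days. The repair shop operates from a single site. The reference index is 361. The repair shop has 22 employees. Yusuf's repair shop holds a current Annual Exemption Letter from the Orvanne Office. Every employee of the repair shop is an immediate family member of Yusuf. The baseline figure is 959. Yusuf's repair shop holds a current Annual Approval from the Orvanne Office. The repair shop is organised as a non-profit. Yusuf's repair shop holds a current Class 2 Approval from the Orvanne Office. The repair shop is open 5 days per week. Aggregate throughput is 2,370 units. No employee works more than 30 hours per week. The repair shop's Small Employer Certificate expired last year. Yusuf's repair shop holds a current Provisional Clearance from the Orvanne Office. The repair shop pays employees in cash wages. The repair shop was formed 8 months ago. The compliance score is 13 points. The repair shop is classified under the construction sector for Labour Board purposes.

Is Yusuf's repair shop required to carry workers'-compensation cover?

No — exception (a) applies; Yusuf's repair shop is not required to carry workers'-compensation cover.

Exception (a) is satisfied on its face — annual gross revenue is $49,000, less than the $50,000 limit; the reference index is 361, meeting the 340 threshold; the employer operates from a single site. Applying paragraphs (e)–(j): (e) would limit (a) — the baseline figure is 959, meeting the 896 threshold — but (f) sets (e) aside: (f) operates — aggregate throughput is 2,370 units, under the 2,470 units limit. (g) would limit (f) — a current Annual Exemption Letter is held — but (h) sets (g) aside: (h) operates against (g): a current Provisional Waiver is held. (i) operates (the qualifying period is 200 days, below the 215 days limit), but is overridden by (j): (j) operates against (i): a current Class 2 Approval is held. Exception (a) stands.
Exception (b) fails — employees are paid cash wages.
Exception (c) does not apply: the compliance score is 13 points, not under 13 points.
Exception (d) requires that the employer holds a current Small Employer Certificate from the Orvanne Labour Board; but the Small Employer Certificate has expired, so (d) is unavailable.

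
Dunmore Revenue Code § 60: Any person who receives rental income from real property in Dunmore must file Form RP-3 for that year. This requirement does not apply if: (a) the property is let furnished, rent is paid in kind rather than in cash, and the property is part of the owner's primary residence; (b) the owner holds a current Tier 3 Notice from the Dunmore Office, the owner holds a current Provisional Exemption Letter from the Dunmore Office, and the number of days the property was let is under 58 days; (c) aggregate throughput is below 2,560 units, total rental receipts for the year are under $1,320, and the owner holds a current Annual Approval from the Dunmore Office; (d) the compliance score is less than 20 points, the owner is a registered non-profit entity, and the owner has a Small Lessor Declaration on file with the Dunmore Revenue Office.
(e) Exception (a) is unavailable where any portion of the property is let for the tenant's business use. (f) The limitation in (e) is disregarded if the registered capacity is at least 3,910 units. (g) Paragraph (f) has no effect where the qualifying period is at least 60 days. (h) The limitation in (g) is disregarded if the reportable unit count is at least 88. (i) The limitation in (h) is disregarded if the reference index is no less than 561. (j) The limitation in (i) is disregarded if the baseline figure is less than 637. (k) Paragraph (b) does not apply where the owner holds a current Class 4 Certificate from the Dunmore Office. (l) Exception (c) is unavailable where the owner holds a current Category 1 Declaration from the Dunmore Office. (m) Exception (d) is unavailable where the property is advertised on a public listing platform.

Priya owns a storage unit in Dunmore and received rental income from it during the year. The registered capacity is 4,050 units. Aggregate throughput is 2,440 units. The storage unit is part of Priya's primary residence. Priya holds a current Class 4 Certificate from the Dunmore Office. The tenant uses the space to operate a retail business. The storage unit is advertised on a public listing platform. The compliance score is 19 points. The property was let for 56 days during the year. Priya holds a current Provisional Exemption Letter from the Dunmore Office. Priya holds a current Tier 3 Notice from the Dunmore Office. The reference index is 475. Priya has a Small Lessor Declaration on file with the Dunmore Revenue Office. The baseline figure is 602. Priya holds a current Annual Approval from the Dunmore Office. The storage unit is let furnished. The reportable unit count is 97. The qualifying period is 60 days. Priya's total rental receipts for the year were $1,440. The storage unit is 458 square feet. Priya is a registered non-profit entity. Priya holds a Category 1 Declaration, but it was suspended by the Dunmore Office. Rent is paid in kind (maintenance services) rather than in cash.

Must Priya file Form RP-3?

No — exception (a) applies; Priya is not required to file Form RP-3.

Exception (a)'s conditions are all satisfied: the property is let furnished; rent is paid in kind; the storage unit is part of the primary residence. Applying paragraphs (e)–(j): (e) is triggered (the space is let for business use), but is displaced by (f): (f) operates against (e): the registered capacity is 4,050 units, meeting the 3,910 units threshold. (g) would limit (f) — the qualifying period is 60 days, meeting the 60 days threshold — but (h) sets (g) aside: (h) applies — the reportable unit count is 97, meeting the 88 threshold. (i) does not operate here (the reference index is 475, short of 561), so (h) stands. (a) remains available.
Exception (b) is satisfied on its face — a current Tier 3 Notice is held; a current Provisional Exemption Letter is held; the number of days the property was let is 56 days, under the 58 days limit. But: (k) is engaged — a current Class 4 Certificate is held. (b) is therefore removed.
Exception (c) does not apply: total rental receipts for the year are $1,440, not under $1,320.
Exception (d) is satisfied on its face — the compliance score is 19 points, less than the 20 points limit; Priya is a registered non-profit; a Small Lessor Declaration is on file. Turning to paragraph (m): (m) operates against (d): the property is publicly advertised. (d) is therefore removed.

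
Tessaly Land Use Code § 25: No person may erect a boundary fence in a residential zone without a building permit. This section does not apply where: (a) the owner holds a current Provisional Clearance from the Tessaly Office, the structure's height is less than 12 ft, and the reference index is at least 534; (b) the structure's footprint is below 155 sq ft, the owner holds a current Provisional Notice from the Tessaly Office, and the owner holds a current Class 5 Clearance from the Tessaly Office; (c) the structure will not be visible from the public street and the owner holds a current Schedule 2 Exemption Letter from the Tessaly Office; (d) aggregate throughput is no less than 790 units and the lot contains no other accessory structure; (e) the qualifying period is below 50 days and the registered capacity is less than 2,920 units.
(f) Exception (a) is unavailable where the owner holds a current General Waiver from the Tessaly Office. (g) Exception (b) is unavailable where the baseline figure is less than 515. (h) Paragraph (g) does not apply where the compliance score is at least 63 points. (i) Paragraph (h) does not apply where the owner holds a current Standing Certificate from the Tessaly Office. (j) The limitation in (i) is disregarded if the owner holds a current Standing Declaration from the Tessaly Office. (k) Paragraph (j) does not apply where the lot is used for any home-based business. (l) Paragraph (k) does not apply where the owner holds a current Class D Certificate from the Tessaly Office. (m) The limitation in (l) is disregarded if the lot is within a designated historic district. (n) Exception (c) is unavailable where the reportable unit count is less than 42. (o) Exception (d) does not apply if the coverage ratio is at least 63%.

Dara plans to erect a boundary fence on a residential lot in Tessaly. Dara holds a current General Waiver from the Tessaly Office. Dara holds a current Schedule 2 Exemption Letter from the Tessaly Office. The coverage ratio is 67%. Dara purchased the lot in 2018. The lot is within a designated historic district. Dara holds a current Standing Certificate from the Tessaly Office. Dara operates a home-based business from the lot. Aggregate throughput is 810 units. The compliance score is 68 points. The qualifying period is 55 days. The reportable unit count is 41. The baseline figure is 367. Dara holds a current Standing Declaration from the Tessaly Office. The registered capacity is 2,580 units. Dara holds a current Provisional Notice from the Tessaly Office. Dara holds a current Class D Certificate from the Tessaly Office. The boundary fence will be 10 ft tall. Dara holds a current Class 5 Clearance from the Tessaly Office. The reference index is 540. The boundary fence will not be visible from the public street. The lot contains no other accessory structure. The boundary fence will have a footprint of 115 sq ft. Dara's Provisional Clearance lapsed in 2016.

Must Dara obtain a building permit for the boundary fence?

Exception (a) fails — the Provisional Clearance is not current.
Exception (b) is satisfied on its face — the structure's footprint is 115 sq ft, below the 155 sq ft limit; a current Provisional Notice is held; a current Class 5 Clearance is held. But applying paragraphs (g)–(m): (g) is engaged — the baseline figure is 367, less than the 515 limit. (h) would limit (g) — the compliance score is 68 points, meeting the 63 points threshold — but (i) sets (h) aside: (i) applies — a current Standing Certificate is held. (j) would limit (i) — a current Standing Declaration is held — but (k) sets (j) aside: (k) is triggered — a home-based business operates on the lot. (l) would limit (k) — a current Class D Certificate is held — but (m) sets (l) aside: (m) operates against (l): the lot is in a historic district. Exception (b) does not apply.
All of (c)'s requirements are met (the structure will not be visible from the street; a current Schedule 2 Exemption Letter is held). But applying paragraph (n): (n) operates against (c): the reportable unit count is 41, less than the 42 limit. (c) is therefore removed.
Exception (d)'s conditions are all satisfied: aggregate throughput is 810 units, meeting the 790 units threshold; the lot has no other accessory structure. But applying paragraph (o): (o) operates — the coverage ratio is 67%, meeting the 63% threshold. (d) is therefore removed.
Exception (e) requires that the qualifying period is below 50 days; but the qualifying period is 55 days, not below 50 days, so (e) is unavailable.
None of the exceptions is available; § 25 applies in full.

Yes — Dara must obtain a building permit.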